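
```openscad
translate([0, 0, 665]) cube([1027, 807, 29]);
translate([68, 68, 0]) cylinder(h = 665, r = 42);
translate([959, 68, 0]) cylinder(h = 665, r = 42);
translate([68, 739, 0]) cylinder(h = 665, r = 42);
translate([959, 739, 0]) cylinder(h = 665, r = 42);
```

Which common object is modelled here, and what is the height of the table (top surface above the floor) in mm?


A table. The table height is 694 mm.

A 1027×807×29 slab sits at z = 665 on four Ø84 mm round legs — a table. The top surface is at 665 + 29 = 694 mm.


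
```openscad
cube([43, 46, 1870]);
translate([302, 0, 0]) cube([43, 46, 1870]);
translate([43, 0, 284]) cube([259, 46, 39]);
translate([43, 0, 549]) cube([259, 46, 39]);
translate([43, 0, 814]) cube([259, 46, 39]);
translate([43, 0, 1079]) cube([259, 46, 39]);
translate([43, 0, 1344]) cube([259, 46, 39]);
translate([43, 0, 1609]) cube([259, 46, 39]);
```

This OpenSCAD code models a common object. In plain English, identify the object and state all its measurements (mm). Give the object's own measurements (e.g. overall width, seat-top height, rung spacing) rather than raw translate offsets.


A straight ladder. Two 43×46 mm vertical rails, 1870 mm tall, stand 345 mm apart (outside-to-outside) with their front faces coplanar on the −y side. 6 rungs, each 46 mm deep and 39 mm tall, span between the inner faces of the rails, front faces flush with the rails. The lowest rung's underside is at z = 284 mm and rungs are spaced 265 mm apart (underside to underside).


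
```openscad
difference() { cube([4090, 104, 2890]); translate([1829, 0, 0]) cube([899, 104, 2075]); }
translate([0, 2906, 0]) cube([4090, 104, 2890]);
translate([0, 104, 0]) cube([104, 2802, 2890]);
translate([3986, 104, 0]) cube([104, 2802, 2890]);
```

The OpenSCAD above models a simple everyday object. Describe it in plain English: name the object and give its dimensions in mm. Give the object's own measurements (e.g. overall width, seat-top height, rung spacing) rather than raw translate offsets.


A single room: four walls, each 2890 mm tall and 104 mm thick, enclosing an outside footprint 4090×3010 mm (x × y), no floor or roof. The front and back walls (−y and +y sides) run the full x-width; the side walls fit between their inner faces. A door opening 899 mm wide and 2075 mm tall is cut through the front wall from the floor up, its −x edge 1829 mm from the wall's −x end.


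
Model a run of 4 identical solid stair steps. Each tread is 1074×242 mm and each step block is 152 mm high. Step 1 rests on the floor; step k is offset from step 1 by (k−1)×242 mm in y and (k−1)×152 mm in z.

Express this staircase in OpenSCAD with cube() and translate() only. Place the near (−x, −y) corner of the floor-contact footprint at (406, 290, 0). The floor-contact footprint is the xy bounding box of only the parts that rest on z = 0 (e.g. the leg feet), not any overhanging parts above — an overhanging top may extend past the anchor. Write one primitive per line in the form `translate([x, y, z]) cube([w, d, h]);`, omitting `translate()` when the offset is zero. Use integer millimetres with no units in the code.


translate([406, 290, 0]) cube([1074, 242, 152]);
translate([406, 532, 152]) cube([1074, 242, 152]);
translate([406, 774, 304]) cube([1074, 242, 152]);
translate([406, 1016, 456]) cube([1074, 242, 152]);


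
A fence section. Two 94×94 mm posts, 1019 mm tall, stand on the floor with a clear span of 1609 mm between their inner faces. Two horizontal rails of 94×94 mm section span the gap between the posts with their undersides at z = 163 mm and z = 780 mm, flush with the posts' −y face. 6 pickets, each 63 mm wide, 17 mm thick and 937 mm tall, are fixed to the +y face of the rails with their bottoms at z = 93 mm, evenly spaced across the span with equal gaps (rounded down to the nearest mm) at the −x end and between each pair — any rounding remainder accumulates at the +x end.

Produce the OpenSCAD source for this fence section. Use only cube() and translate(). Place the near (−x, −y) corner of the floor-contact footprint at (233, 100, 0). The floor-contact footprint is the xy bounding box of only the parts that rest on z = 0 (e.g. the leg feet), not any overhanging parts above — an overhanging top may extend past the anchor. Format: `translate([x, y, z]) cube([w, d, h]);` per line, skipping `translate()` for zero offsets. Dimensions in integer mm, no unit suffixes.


translate([233, 100, 0]) cube([94, 94, 1019]);
translate([1936, 100, 0]) cube([94, 94, 1019]);
translate([327, 100, 163]) cube([1609, 94, 94]);
translate([327, 100, 780]) cube([1609, 94, 94]);
translate([502, 194, 93]) cube([63, 17, 937]);
translate([740, 194, 93]) cube([63, 17, 937]);
translate([978, 194, 93]) cube([63, 17, 937]);
translate([1216, 194, 93]) cube([63, 17, 937]);
translate([1454, 194, 93]) cube([63, 17, 937]);
translate([1692, 194, 93]) cube([63, 17, 937]);


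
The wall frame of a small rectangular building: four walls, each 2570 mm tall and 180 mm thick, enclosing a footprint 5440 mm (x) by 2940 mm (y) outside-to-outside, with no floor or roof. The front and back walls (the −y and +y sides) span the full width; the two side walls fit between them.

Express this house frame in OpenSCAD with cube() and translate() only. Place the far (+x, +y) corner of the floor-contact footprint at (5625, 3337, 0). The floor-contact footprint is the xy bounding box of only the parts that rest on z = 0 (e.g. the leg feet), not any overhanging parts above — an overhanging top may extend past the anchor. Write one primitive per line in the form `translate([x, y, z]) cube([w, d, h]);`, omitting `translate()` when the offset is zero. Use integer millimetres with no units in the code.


translate([185, 397, 0]) cube([5440, 180, 2570]);
translate([185, 3157, 0]) cube([5440, 180, 2570]);
translate([185, 577, 0]) cube([180, 2580, 2570]);
translate([5445, 577, 0]) cube([180, 2580, 2570]);


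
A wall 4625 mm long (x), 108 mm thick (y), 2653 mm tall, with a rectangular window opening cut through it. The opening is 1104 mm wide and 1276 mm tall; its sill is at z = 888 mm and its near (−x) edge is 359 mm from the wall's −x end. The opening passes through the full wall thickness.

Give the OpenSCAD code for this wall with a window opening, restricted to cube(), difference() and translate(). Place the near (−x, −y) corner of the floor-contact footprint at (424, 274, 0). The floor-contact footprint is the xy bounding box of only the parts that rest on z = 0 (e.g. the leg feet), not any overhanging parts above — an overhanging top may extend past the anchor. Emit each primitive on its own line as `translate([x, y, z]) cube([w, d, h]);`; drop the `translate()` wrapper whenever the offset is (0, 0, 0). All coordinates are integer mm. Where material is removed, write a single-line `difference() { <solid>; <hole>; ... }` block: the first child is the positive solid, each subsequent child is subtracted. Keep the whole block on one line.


difference() { translate([424, 274, 0]) cube([4625, 108, 2653]); translate([783, 274, 888]) cube([1104, 108, 1276]); }


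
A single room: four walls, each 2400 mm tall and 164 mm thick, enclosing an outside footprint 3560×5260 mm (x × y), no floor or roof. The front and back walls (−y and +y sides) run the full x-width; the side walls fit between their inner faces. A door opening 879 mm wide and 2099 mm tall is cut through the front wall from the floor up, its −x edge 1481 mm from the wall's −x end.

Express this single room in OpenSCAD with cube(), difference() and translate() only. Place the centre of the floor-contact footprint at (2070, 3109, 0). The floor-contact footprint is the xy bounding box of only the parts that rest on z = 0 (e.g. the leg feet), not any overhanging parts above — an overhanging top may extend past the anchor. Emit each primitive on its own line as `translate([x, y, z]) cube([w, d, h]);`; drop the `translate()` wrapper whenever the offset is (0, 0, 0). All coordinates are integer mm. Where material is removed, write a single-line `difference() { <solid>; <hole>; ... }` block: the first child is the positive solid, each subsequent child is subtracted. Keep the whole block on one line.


difference() { translate([290, 479, 0]) cube([3560, 164, 2400]); translate([1771, 479, 0]) cube([879, 164, 2099]); }
translate([290, 5575, 0]) cube([3560, 164, 2400]);
translate([290, 643, 0]) cube([164, 4932, 2400]);
translate([3686, 643, 0]) cube([164, 4932, 2400]);


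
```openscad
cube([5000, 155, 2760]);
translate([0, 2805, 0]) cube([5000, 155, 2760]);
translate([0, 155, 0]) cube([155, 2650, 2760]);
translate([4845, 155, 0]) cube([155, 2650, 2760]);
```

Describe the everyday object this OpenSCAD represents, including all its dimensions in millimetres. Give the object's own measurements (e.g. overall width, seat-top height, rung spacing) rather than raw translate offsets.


The wall frame of a small rectangular building: four walls, each 2760 mm tall and 155 mm thick, enclosing a footprint 5000 mm (x) by 2960 mm (y) outside-to-outside, with no floor or roof. The front and back walls (the −y and +y sides) span the full width; the two side walls fit between them.


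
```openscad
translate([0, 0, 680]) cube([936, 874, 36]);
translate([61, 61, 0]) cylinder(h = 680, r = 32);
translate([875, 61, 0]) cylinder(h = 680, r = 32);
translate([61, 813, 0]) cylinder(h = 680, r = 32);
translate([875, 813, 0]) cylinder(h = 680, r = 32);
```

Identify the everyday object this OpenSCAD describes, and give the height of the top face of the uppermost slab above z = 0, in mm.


A table. The table height is 716 mm.

A 936×874×36 slab sits at z = 680 on four Ø64 mm round legs — a table. The top surface is at 680 + 36 = 716 mm.


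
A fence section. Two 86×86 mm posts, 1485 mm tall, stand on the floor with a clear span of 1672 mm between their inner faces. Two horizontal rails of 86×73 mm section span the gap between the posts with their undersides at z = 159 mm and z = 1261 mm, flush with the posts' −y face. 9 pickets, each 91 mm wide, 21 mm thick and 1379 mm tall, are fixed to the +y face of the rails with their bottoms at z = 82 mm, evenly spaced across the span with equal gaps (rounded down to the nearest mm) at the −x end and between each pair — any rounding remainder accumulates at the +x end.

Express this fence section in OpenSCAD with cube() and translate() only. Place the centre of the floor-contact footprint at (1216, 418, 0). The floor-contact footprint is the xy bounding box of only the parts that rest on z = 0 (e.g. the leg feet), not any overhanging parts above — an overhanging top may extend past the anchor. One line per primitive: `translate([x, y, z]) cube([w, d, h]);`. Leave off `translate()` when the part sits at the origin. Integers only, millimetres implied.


translate([294, 375, 0]) cube([86, 86, 1485]);
translate([2052, 375, 0]) cube([86, 86, 1485]);
translate([380, 375, 159]) cube([1672, 86, 73]);
translate([380, 375, 1261]) cube([1672, 86, 73]);
translate([465, 461, 82]) cube([91, 21, 1379]);
translate([641, 461, 82]) cube([91, 21, 1379]);
translate([817, 461, 82]) cube([91, 21, 1379]);
translate([993, 461, 82]) cube([91, 21, 1379]);
translate([1169, 461, 82]) cube([91, 21, 1379]);
translate([1345, 461, 82]) cube([91, 21, 1379]);
translate([1521, 461, 82]) cube([91, 21, 1379]);
translate([1697, 461, 82]) cube([91, 21, 1379]);
translate([1873, 461, 82]) cube([91, 21, 1379]);


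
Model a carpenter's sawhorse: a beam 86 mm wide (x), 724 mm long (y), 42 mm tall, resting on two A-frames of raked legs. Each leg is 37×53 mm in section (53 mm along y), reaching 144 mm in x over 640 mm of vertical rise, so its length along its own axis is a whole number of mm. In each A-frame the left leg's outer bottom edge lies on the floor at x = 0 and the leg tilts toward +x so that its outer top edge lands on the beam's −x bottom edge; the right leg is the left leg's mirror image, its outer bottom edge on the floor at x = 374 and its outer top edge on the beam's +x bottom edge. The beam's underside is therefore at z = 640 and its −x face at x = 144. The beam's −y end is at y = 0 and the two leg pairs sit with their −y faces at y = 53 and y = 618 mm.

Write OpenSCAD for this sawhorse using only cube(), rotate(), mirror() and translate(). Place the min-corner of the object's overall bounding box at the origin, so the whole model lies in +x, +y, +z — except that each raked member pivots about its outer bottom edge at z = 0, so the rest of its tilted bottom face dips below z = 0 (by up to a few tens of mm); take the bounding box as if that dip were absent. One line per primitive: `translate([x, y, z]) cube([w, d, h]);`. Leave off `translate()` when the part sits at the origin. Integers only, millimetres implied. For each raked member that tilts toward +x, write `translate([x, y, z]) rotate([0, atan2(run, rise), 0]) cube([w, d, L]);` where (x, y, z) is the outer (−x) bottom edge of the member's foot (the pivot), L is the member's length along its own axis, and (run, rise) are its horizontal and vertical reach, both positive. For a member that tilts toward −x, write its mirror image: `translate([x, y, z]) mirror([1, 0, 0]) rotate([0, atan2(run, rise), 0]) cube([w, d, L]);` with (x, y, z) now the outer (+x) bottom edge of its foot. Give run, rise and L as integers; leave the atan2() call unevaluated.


translate([144, 0, 640]) cube([86, 724, 42]);
translate([0, 53, 0]) rotate([0, atan2(144, 640), 0]) cube([37, 53, 656]);
translate([374, 53, 0]) mirror([1, 0, 0]) rotate([0, atan2(144, 640), 0]) cube([37, 53, 656]);
translate([0, 618, 0]) rotate([0, atan2(144, 640), 0]) cube([37, 53, 656]);
translate([374, 618, 0]) mirror([1, 0, 0]) rotate([0, atan2(144, 640), 0]) cube([37, 53, 656]);


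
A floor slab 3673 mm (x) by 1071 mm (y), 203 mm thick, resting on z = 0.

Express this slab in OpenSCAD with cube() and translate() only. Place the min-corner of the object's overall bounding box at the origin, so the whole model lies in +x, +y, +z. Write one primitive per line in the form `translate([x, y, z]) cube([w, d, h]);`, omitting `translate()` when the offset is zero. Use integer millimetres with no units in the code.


cube([3673, 1071, 203]);


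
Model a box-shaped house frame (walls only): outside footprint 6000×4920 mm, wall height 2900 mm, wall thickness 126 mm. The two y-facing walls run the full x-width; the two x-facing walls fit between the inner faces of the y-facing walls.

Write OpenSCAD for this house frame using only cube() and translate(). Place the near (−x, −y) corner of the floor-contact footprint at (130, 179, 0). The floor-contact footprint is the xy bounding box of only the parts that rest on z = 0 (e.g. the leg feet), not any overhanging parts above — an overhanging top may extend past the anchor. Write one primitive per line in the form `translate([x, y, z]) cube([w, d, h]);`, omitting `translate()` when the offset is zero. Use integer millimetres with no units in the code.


translate([130, 179, 0]) cube([6000, 126, 2900]);
translate([130, 4973, 0]) cube([6000, 126, 2900]);
translate([130, 305, 0]) cube([126, 4668, 2900]);
translate([6004, 305, 0]) cube([126, 4668, 2900]);


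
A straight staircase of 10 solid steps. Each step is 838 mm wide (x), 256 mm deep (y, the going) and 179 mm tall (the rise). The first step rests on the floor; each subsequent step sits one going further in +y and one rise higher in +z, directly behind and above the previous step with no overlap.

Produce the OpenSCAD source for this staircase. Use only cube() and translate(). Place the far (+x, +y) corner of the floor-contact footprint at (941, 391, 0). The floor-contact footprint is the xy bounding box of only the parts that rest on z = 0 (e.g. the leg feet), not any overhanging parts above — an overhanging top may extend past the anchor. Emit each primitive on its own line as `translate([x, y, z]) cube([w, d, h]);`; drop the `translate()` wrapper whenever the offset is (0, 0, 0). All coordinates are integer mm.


translate([103, 135, 0]) cube([838, 256, 179]);
translate([103, 391, 179]) cube([838, 256, 179]);
translate([103, 647, 358]) cube([838, 256, 179]);
translate([103, 903, 537]) cube([838, 256, 179]);
translate([103, 1159, 716]) cube([838, 256, 179]);
translate([103, 1415, 895]) cube([838, 256, 179]);
translate([103, 1671, 1074]) cube([838, 256, 179]);
translate([103, 1927, 1253]) cube([838, 256, 179]);
translate([103, 2183, 1432]) cube([838, 256, 179]);
translate([103, 2439, 1611]) cube([838, 256, 179]);


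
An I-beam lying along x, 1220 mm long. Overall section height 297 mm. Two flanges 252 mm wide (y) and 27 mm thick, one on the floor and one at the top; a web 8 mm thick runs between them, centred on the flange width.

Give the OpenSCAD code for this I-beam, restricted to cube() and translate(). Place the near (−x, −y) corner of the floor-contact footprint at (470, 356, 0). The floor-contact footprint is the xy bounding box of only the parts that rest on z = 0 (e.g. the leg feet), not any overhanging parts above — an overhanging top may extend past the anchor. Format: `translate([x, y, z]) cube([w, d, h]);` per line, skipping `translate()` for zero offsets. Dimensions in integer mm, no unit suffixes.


translate([470, 356, 0]) cube([1220, 252, 27]);
translate([470, 478, 27]) cube([1220, 8, 243]);
translate([470, 356, 270]) cube([1220, 252, 27]);


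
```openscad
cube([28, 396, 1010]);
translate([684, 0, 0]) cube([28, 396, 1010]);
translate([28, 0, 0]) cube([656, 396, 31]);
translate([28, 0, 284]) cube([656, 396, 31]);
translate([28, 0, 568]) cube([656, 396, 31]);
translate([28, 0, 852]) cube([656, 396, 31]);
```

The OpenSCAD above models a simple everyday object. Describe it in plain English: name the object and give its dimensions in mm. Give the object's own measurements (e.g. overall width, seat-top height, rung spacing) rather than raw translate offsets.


An open bookshelf. Two side panels, each 28 mm thick, 396 mm deep and 1010 mm tall, stand 712 mm apart (outside-to-outside). Between them sit 4 shelves, each 31 mm thick and 396 mm deep, spanning the full gap between the sides. The bottom shelf rests on the floor (its underside at z = 0) and the clear gap between one shelf's top and the next shelf's underside is 253 mm.


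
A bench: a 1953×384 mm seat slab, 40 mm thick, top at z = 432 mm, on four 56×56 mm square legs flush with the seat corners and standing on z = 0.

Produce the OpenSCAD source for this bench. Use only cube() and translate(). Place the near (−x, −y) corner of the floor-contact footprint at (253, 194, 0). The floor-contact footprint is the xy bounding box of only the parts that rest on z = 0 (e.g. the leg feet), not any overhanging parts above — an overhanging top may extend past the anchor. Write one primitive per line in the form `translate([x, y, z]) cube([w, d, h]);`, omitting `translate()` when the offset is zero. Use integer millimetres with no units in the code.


translate([253, 194, 392]) cube([1953, 384, 40]);
translate([253, 194, 0]) cube([56, 56, 392]);
translate([253, 522, 0]) cube([56, 56, 392]);
translate([2150, 194, 0]) cube([56, 56, 392]);
translate([2150, 522, 0]) cube([56, 56, 392]);


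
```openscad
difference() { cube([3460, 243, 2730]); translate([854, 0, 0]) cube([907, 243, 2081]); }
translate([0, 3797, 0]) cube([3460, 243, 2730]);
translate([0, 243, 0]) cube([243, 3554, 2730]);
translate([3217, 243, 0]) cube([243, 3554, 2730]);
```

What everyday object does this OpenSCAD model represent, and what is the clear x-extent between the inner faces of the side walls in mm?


A single room. The interior width is 2974 mm.

Four walls enclosing a rectangle with a door in the front wall — a room. Outside width 3460 minus two 243 mm walls gives 2974 mm.


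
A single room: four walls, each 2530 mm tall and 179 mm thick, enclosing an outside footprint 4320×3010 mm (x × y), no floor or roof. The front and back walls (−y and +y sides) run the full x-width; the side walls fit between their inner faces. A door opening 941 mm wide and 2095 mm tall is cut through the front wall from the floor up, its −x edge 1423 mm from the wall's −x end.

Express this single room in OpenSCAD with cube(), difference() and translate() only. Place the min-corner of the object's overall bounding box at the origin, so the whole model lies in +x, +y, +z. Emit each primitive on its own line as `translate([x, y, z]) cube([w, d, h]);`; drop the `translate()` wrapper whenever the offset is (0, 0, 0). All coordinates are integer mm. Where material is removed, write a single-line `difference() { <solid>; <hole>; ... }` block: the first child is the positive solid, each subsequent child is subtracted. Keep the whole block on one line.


difference() { cube([4320, 179, 2530]); translate([1423, 0, 0]) cube([941, 179, 2095]); }
translate([0, 2831, 0]) cube([4320, 179, 2530]);
translate([0, 179, 0]) cube([179, 2652, 2530]);
translate([4141, 179, 0]) cube([179, 2652, 2530]);


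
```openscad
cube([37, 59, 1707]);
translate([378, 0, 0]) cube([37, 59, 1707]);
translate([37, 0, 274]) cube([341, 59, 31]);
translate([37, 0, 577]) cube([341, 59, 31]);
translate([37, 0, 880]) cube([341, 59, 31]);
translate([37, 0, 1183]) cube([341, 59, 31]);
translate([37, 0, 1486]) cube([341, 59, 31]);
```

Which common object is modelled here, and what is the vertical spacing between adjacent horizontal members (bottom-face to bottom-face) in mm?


A ladder. The rung spacing is 303 mm.

Two tall 37×59 posts with 5 short bars between them — a ladder. Adjacent rungs sit at z = 274 and z = 577, so the spacing is 577 − 274 = 303 mm.


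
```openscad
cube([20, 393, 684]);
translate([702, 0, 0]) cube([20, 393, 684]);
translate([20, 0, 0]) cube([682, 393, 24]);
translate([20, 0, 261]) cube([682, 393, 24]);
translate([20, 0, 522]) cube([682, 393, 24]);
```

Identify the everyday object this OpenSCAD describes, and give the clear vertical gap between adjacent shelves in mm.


A bookshelf. The clear shelf gap is 237 mm.

Two tall side panels with 3 horizontal boards between them — a bookshelf. The first two shelf undersides are at z = 0 and z = 261; with shelf thickness 24, the clear gap is 261 − 0 − 24 = 237 mm.


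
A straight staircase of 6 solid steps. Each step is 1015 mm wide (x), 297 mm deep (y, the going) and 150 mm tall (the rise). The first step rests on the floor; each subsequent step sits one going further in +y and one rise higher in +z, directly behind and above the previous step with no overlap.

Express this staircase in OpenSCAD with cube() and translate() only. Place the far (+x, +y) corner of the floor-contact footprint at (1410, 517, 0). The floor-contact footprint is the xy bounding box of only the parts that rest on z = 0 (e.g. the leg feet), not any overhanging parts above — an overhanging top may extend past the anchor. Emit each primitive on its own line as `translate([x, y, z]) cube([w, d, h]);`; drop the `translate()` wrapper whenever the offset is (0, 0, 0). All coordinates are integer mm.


translate([395, 220, 0]) cube([1015, 297, 150]);
translate([395, 517, 150]) cube([1015, 297, 150]);
translate([395, 814, 300]) cube([1015, 297, 150]);
translate([395, 1111, 450]) cube([1015, 297, 150]);
translate([395, 1408, 600]) cube([1015, 297, 150]);
translate([395, 1705, 750]) cube([1015, 297, 150]);


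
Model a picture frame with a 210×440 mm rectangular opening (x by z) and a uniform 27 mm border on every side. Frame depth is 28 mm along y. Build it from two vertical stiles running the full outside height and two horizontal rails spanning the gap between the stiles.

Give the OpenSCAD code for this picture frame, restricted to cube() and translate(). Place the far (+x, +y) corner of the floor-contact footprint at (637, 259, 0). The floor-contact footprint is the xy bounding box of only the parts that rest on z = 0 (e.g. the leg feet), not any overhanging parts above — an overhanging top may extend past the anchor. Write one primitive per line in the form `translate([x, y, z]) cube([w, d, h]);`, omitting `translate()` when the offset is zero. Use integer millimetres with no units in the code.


translate([373, 231, 0]) cube([27, 28, 494]);
translate([610, 231, 0]) cube([27, 28, 494]);
translate([400, 231, 0]) cube([210, 28, 27]);
translate([400, 231, 467]) cube([210, 28, 27]);


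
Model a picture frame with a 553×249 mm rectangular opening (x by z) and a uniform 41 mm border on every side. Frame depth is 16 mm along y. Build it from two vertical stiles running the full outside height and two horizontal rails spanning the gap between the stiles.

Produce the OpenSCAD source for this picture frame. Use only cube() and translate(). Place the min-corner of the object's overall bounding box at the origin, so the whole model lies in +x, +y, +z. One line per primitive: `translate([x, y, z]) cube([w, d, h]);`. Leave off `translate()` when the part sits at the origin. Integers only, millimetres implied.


cube([41, 16, 331]);
translate([594, 0, 0]) cube([41, 16, 331]);
translate([41, 0, 0]) cube([553, 16, 41]);
translate([41, 0, 290]) cube([553, 16, 41]);


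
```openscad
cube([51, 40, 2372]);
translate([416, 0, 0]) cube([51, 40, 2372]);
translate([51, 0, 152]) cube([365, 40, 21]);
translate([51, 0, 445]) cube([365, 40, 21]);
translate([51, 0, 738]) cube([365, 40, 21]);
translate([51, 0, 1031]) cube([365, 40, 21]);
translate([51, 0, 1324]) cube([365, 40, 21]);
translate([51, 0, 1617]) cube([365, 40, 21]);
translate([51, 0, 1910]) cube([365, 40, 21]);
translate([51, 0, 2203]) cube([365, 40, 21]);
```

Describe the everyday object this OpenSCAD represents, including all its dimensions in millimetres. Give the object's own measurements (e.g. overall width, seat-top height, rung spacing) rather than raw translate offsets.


A straight ladder. Two 51×40 mm vertical rails, 2372 mm tall, stand 467 mm apart (outside-to-outside) with their front faces coplanar on the −y side. 8 rungs, each 40 mm deep and 21 mm tall, span between the inner faces of the rails, front faces flush with the rails. The lowest rung's underside is at z = 152 mm and rungs are spaced 293 mm apart (underside to underside).


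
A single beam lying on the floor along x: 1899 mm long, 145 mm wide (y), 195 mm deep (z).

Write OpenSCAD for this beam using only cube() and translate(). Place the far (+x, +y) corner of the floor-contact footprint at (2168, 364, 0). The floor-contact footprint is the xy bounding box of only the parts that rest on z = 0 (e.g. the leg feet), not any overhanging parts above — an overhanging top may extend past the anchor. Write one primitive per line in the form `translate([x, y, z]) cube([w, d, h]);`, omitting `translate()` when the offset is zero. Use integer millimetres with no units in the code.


translate([269, 219, 0]) cube([1899, 145, 195]);


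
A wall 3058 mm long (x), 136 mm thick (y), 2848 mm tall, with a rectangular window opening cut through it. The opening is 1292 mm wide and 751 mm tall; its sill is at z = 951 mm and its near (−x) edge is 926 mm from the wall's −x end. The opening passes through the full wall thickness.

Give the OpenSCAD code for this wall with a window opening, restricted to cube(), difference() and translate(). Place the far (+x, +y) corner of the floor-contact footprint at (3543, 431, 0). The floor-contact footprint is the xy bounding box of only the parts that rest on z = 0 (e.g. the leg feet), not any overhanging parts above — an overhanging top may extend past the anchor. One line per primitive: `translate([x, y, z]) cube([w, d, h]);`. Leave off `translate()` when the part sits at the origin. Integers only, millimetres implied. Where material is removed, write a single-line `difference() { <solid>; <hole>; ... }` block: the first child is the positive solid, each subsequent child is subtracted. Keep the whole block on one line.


difference() { translate([485, 295, 0]) cube([3058, 136, 2848]); translate([1411, 295, 951]) cube([1292, 136, 751]); }


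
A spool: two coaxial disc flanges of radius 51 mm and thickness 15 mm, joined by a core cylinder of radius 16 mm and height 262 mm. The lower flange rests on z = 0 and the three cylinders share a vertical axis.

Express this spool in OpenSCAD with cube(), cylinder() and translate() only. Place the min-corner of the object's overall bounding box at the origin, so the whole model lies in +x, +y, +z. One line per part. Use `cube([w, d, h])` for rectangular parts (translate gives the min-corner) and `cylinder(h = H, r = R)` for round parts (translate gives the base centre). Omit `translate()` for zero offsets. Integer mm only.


translate([51, 51, 0]) cylinder(h = 15, r = 51);
translate([51, 51, 15]) cylinder(h = 262, r = 16);
translate([51, 51, 277]) cylinder(h = 15, r = 51);


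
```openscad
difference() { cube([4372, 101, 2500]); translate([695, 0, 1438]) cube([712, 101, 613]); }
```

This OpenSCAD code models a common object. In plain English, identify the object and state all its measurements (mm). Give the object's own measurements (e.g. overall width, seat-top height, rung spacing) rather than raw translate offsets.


A wall 4372 mm long (x), 101 mm thick (y), 2500 mm tall, with a rectangular window opening cut through it. The opening is 712 mm wide and 613 mm tall; its sill is at z = 1438 mm and its near (−x) edge is 695 mm from the wall's −x end. The opening passes through the full wall thickness.


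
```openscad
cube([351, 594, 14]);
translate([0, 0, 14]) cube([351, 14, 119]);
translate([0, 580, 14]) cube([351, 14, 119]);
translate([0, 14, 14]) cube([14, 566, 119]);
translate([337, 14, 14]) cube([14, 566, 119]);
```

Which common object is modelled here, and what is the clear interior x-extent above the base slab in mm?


An open box. The internal width is 323 mm.

A 351×594 base slab with four walls standing on it — an open box. The base is 351 mm wide and the walls are 14 mm thick, so the internal width is 351 − 2 × 14 = 323 mm.


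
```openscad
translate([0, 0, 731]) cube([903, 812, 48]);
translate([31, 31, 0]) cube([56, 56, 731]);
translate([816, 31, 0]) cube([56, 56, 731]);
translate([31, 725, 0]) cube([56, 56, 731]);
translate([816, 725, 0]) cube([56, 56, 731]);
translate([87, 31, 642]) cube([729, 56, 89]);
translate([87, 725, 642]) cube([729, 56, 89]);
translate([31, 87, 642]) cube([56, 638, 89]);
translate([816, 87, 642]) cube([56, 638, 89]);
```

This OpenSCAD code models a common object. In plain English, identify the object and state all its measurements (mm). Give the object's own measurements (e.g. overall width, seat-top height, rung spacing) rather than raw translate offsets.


A rectangular dining table. The top is 903×812×48 mm with its upper surface at z = 779 mm. It stands on four 56×56 mm square legs, each inset 31 mm from the nearest pair of top edges, running from the floor to the underside of the top. Four apron rails, 56 mm thick and 89 mm tall, run between adjacent legs with their top edges flush with the underside of the top and their outer faces flush with the legs' outer faces.


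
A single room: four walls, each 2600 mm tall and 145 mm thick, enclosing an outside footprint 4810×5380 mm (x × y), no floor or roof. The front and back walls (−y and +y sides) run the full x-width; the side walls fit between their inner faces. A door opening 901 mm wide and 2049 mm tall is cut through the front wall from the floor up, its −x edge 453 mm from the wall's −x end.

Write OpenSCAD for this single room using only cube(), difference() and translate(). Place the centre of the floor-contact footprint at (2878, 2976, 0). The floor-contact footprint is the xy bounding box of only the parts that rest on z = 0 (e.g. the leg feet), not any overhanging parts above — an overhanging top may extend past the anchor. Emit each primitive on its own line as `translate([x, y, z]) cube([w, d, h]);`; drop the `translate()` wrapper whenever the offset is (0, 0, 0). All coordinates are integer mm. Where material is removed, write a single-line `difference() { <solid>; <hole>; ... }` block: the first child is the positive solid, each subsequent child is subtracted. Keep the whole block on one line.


difference() { translate([473, 286, 0]) cube([4810, 145, 2600]); translate([926, 286, 0]) cube([901, 145, 2049]); }
translate([473, 5521, 0]) cube([4810, 145, 2600]);
translate([473, 431, 0]) cube([145, 5090, 2600]);
translate([5138, 431, 0]) cube([145, 5090, 2600]);


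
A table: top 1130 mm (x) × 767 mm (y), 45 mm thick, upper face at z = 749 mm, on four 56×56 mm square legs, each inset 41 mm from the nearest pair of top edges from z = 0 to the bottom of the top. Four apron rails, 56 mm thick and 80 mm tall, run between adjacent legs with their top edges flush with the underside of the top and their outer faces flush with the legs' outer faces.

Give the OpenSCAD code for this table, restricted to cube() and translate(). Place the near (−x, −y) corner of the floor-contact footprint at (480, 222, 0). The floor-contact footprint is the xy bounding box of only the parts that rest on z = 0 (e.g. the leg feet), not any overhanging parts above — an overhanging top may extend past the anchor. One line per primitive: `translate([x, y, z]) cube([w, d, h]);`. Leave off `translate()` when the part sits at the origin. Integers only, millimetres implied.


translate([439, 181, 704]) cube([1130, 767, 45]);
translate([480, 222, 0]) cube([56, 56, 704]);
translate([1472, 222, 0]) cube([56, 56, 704]);
translate([480, 851, 0]) cube([56, 56, 704]);
translate([1472, 851, 0]) cube([56, 56, 704]);
translate([536, 222, 624]) cube([936, 56, 80]);
translate([536, 851, 624]) cube([936, 56, 80]);
translate([480, 278, 624]) cube([56, 573, 80]);
translate([1472, 278, 624]) cube([56, 573, 80]);


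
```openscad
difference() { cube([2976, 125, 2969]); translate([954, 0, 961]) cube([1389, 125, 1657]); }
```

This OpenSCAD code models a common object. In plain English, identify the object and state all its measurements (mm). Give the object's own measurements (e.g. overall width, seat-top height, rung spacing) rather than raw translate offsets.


A wall 2976 mm long (x), 125 mm thick (y), 2969 mm tall, with a rectangular window opening cut through it. The opening is 1389 mm wide and 1657 mm tall; its sill is at z = 961 mm and its near (−x) edge is 954 mm from the wall's −x end. The opening passes through the full wall thickness.


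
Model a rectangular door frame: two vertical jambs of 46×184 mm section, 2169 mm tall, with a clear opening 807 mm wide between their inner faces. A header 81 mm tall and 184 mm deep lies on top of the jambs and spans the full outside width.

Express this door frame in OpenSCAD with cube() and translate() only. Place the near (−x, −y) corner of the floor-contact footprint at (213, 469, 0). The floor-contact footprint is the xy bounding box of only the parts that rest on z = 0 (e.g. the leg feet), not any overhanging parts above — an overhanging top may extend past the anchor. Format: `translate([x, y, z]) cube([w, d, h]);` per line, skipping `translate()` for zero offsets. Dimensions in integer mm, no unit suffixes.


translate([213, 469, 0]) cube([46, 184, 2169]);
translate([1066, 469, 0]) cube([46, 184, 2169]);
translate([213, 469, 2169]) cube([899, 184, 81]);


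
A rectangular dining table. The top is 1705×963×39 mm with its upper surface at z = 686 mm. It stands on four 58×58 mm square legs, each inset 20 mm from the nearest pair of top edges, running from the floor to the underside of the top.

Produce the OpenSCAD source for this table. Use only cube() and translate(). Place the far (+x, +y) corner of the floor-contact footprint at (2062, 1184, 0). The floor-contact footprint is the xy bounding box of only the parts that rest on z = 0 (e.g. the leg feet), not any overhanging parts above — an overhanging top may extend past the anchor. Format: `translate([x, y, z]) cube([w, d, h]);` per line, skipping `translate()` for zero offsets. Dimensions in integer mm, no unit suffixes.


// leg_h = 686 - 39 = 647
translate([377, 241, 647]) cube([1705, 963, 39]);
translate([397, 261, 0]) cube([58, 58, 647]);
translate([2004, 261, 0]) cube([58, 58, 647]);
translate([397, 1126, 0]) cube([58, 58, 647]);
translate([2004, 1126, 0]) cube([58, 58, 647]);


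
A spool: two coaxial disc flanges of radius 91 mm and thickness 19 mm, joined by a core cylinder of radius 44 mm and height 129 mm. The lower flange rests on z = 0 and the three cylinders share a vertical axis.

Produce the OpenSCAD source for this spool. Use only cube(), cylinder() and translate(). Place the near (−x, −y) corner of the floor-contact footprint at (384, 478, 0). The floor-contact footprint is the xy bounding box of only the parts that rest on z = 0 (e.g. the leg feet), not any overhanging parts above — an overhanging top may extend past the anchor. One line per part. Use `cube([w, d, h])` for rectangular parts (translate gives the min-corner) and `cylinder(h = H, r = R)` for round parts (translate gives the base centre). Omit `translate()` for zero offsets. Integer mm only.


translate([475, 569, 0]) cylinder(h = 19, r = 91);
translate([475, 569, 19]) cylinder(h = 129, r = 44);
translate([475, 569, 148]) cylinder(h = 19, r = 91);


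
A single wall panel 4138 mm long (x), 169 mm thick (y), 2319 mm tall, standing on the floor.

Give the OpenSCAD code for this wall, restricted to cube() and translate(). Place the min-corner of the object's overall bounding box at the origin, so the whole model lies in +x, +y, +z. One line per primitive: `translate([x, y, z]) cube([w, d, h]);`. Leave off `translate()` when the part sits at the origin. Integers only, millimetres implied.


cube([4138, 169, 2319]);


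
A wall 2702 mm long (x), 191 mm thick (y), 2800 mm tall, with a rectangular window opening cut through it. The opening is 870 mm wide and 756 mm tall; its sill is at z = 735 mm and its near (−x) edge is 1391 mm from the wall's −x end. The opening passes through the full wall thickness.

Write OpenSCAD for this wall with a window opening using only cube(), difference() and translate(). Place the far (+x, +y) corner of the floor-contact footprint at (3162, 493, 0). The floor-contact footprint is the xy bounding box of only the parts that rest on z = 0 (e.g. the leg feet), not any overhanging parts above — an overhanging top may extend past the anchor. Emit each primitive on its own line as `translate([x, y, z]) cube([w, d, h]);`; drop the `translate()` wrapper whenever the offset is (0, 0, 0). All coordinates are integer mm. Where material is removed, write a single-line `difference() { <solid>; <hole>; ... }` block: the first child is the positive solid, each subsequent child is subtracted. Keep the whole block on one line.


difference() { translate([460, 302, 0]) cube([2702, 191, 2800]); translate([1851, 302, 735]) cube([870, 191, 756]); }


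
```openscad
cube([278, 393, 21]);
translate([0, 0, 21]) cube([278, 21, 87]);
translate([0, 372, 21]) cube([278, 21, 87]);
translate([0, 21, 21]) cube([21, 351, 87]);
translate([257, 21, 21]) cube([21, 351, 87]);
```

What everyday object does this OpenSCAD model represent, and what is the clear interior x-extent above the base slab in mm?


An open box. The internal width is 236 mm.

A 278×393 base slab with four walls standing on it — an open box. The base is 278 mm wide and the walls are 21 mm thick, so the internal width is 278 − 2 × 21 = 236 mm.


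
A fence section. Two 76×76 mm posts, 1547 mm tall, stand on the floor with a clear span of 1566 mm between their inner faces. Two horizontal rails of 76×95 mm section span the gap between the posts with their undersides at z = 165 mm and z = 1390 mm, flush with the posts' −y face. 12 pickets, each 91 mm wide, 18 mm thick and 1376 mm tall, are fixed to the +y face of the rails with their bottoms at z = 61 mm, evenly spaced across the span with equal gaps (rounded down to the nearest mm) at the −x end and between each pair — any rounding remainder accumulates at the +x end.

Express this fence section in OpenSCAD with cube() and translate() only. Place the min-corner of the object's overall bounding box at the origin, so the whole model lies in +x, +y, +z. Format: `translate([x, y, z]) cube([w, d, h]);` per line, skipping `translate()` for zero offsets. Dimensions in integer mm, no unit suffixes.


cube([76, 76, 1547]);
translate([1642, 0, 0]) cube([76, 76, 1547]);
translate([76, 0, 165]) cube([1566, 76, 95]);
translate([76, 0, 1390]) cube([1566, 76, 95]);
translate([112, 76, 61]) cube([91, 18, 1376]);
translate([239, 76, 61]) cube([91, 18, 1376]);
translate([366, 76, 61]) cube([91, 18, 1376]);
translate([493, 76, 61]) cube([91, 18, 1376]);
translate([620, 76, 61]) cube([91, 18, 1376]);
translate([747, 76, 61]) cube([91, 18, 1376]);
translate([874, 76, 61]) cube([91, 18, 1376]);
translate([1001, 76, 61]) cube([91, 18, 1376]);
translate([1128, 76, 61]) cube([91, 18, 1376]);
translate([1255, 76, 61]) cube([91, 18, 1376]);
translate([1382, 76, 61]) cube([91, 18, 1376]);
translate([1509, 76, 61]) cube([91, 18, 1376]);
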